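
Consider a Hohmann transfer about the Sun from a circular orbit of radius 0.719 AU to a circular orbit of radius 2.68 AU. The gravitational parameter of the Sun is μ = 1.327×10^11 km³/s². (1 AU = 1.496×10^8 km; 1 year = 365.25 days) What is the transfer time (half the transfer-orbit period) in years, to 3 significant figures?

t = 1.11 years

In km: r₁ = 0.719 × 1.496×10^8 = 1.075624×10^8 km; r₂ = 2.68 × 1.496×10^8 = 4.00928×10^8 km.
Transfer-ellipse semi-major axis a_t = (r₁ + r₂)/2 = (1.075624×10^8 + 4.00928×10^8)/2 = 2.542452×10^8 km.
Transfer time t = π√(a_t³/μ) = π√((2.542452×10^8)³ / 1.327×10^11) = 3.496×10^7 s.
Converting: 3.496×10^7 s ÷ 3.15576×10^7 s/year (365.25 × 86400) = 1.11 years.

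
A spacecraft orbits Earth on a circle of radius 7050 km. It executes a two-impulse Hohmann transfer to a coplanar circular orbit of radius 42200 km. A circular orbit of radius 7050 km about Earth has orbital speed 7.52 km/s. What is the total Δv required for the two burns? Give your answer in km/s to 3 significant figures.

Δv = 3.75 km/s

From the circular-orbit relation v² = μ/r at r = 7050 km: μ = v²r = (7.52)² × 7050 = 3.98680×10^5 km³/s².
The Hohmann ellipse has a_t = (r₁ + r₂)/2 = 24625 km.
Circular speed at r₁: v₁ = √(μ/r₁) = √(3.98680×10^5/7050) = 7.520 km/s.
Transfer-orbit speed at r₁ (vis-viva equation): v_p = √[μ(2/r₁ − 1/a_t)] = 9.844 km/s.
First burn Δv₁ = |v_p − v₁| = 2.324 km/s.
At r₂, v₂ = √(μ/r₂) = 3.074 km/s.
Transfer-orbit speed at r₂: v_a = √[μ(2/r₂ − 1/a_t)] = 1.645 km/s.
Second burn Δv₂ = |v₂ − v_a| = 1.429 km/s.
Total Δv = Δv₁ + Δv₂ = 3.753 km/s.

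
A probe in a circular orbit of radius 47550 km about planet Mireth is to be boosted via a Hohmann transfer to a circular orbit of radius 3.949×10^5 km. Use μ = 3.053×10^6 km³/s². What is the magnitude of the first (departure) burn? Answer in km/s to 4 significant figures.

Δv₁ = 2.693 km/s

Transfer-ellipse semi-major axis a_t = (r₁ + r₂)/2 = (47550 + 3.949×10^5)/2 = 2.21225×10^5 km.
Circular speed at r = 47550 km: v_c = √(μ/r) = 8.0129 km/s.
Transfer-orbit speed at the same r (vis-viva, a = a_t): v_t = √[μ(2/r − 1/a_t)] = 10.706 km/s.
Δv₁ = |v_t − v_c| = |10.706 − 8.0129| = 2.693 km/s.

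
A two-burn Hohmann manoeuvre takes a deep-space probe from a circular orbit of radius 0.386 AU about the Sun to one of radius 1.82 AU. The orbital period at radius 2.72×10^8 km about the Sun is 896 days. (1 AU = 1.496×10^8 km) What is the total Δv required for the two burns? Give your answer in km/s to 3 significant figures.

Δv = 22.6 km/s

From Kepler's third law T² = 4π²r³/μ at r = 2.72×10^8 km, T = 896 days = 896 × 86400 s = 7.74144×10^7 s: μ = 4π²r³/T² = 1.32563×10^11 km³/s².
In km: r₁ = 0.386 × 1.496×10^8 = 5.77456×10^7 km; r₂ = 1.82 × 1.496×10^8 = 2.72272×10^8 km.
Semi-major axis of the transfer orbit: a_t = (5.77456×10^7 + 2.72272×10^8)/2 = 1.650088×10^8 km.
At r₁ the circular-orbit speed is v₁ = √(μ/r₁) = 47.913 km/s.
On the transfer ellipse at r₁, vis-viva gives v_p = √[μ(2/r₁ − 1/a_t)] = 61.546 km/s.
First burn Δv₁ = |v_p − v₁| = 13.633 km/s.
At r₂, v₂ = √(μ/r₂) = 22.0653 km/s.
Transfer-orbit speed at r₂: v_a = √[μ(2/r₂ − 1/a_t)] = 13.0532 km/s.
Second burn Δv₂ = |v₂ − v_a| = 9.0121 km/s.
Total Δv = Δv₁ + Δv₂ = 22.65 km/s.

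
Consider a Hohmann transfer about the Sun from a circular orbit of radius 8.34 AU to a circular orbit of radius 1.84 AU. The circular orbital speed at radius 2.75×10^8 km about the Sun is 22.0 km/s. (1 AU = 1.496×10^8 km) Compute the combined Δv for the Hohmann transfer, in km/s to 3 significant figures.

Δv = 10.3 km/s

From the circular-orbit relation v² = μ/r at r = 2.75×10^8 km: μ = v²r = (22.0)² × 2.75×10^8 = 1.33100×10^11 km³/s².
In km: r₁ = 8.34 × 1.496×10^8 = 1.247664×10^9 km; r₂ = 1.84 × 1.496×10^8 = 2.75264×10^8 km.
The Hohmann ellipse has a_t = (r₁ + r₂)/2 = 7.61464×10^8 km.
At r₁ the circular-orbit speed is v₁ = √(μ/r₁) = 10.329 km/s.
On the transfer ellipse at r₁, vis-viva gives v_a = √[μ(2/r₁ − 1/a_t)] = 6.2100 km/s.
First burn Δv₁ = |v_a − v₁| = 4.119 km/s.
At r₂, v₂ = √(μ/r₂) = 21.989 km/s.
Transfer-orbit speed at r₂: v_p = √[μ(2/r₂ − 1/a_t)] = 28.147 km/s.
Second burn Δv₂ = |v₂ − v_p| = 6.158 km/s.
Total Δv = Δv₁ + Δv₂ = 10.28 km/s.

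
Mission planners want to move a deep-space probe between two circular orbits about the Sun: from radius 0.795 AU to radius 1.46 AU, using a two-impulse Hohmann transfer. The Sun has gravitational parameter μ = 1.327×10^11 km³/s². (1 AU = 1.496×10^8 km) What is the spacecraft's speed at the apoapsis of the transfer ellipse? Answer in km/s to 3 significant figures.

In km: r₁ = 0.795 × 1.496×10^8 = 1.18932×10^8 km; r₂ = 1.46 × 1.496×10^8 = 2.18416×10^8 km.
The Hohmann ellipse has a_t = (r₁ + r₂)/2 = 1.68674×10^8 km.
The apoapsis of the transfer ellipse is at r = 2.18416×10^8 km.
From the vis-viva equation, v = √[μ(2/r − 1/a_t)] = 20.70 km/s.

v = 20.7 km/s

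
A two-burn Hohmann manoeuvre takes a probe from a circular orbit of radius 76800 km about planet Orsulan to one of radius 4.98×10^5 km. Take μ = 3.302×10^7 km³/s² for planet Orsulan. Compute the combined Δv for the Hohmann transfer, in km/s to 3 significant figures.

Δv = 10.5 km/s

Transfer-ellipse semi-major axis a_t = (r₁ + r₂)/2 = (76800 + 4.980×10^5)/2 = 2.874×10^5 km.
At r₁ the circular-orbit speed is v₁ = √(μ/r₁) = 20.735 km/s.
On the transfer ellipse at r₁, vis-viva equation gives v_p = √[μ(2/r₁ − 1/a_t)] = 27.295 km/s.
First burn Δv₁ = |v_p − v₁| = 6.560 km/s.
Circular speed at r₂: v₂ = √(μ/r₂) = 8.14280 km/s.
Transfer-orbit speed at r₂: v_a = √[μ(2/r₂ − 1/a_t)] = 4.20931 km/s.
Second burn Δv₂ = |v₂ − v_a| = 3.933 km/s.
Δv = Δv₁ + Δv₂ = 6.560 + 3.933 = 10.49 km/s.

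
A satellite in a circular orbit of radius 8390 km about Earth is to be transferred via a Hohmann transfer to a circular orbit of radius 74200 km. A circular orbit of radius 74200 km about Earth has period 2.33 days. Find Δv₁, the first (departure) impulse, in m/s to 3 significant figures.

Δv₁ = 2340 m/s

From Kepler's third law T² = 4π²r³/μ at r = 74200 km, T = 2.33 days = 2.33 × 86400 s = 2.01312×10^5 s: μ = 4π²r³/T² = 3.97953×10^5 km³/s².
Semi-major axis of the transfer orbit: a_t = (8390 + 74200)/2 = 41295 km.
Circular speed at r = 8390 km: v_c = √(μ/r) = 6.887 km/s.
Vis-viva on the transfer ellipse at r = 8390 km gives v_t = √[μ(2/r − 1/a_t)] = 9.232 km/s.
Δv₁ = |v_t − v_c| = |9.232 − 6.887| = 2.345 km/s.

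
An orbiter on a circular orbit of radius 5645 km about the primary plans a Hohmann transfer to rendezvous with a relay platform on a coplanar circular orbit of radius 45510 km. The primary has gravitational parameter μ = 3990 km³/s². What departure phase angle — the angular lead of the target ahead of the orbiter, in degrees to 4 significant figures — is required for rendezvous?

φ = 104.2°

Semi-major axis of the transfer orbit: a_t = (5645 + 45510)/2 = 25577.5 km.
The half-period of the transfer ellipse is t = π√(a_t³/μ) = 2.0345×10^5 s.
The target's mean motion on its circular orbit is ω₂ = √(μ/r₂³) = 6.5062×10^-6 rad/s.
Angle swept by the target during transfer: ω₂·t = 1.3237 rad = 75.84°.
Arrival is 180° from departure on the ellipse, so φ = 180° − 75.84° = 104.2°.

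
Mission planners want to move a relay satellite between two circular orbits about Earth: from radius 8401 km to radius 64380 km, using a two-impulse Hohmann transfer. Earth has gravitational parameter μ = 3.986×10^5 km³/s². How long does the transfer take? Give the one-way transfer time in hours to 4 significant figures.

t = 9.595 hours

Semi-major axis of the transfer orbit: a_t = (8401 + 64380)/2 = 36390.5 km.
Half the transfer-orbit period gives t = π√(a_t³/μ) = 34543 s.
Converting: 34543 s ÷ 3600 s/hour = 9.595 hours.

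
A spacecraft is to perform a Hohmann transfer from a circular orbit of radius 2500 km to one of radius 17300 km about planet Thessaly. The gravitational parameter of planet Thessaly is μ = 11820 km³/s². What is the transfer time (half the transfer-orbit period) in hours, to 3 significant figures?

t = 7.91 hours

The Hohmann ellipse has a_t = (r₁ + r₂)/2 = 9900 km.
By Kepler's third law the transfer-orbit period is T = 2π√(a_t³/μ), so t = T/2 = 28460 s.
Converting: 28460 s ÷ 3600 s/hour = 7.91 hours.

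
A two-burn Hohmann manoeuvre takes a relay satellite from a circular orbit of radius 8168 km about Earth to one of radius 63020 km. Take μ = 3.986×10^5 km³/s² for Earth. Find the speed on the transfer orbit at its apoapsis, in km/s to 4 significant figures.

v = 1.205 km/s

The Hohmann ellipse has a_t = (r₁ + r₂)/2 = 35594 km.
At apoapsis, r = 63020 km.
Applying v² = μ(2/r − 1/a_t): v = 1.205 km/s.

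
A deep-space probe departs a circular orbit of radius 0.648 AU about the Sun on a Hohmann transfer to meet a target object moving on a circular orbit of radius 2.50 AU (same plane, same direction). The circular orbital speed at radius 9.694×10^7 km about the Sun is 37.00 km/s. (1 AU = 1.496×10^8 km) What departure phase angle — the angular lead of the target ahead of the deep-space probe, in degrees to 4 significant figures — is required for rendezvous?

φ = 90.08°

From the circular-orbit relation v² = μ/r at r = 9.694×10^7 km: μ = v²r = (37.00)² × 9.694×10^7 = 1.32711×10^11 km³/s².
In km: r₁ = 0.648 × 1.496×10^8 = 9.69408×10^7 km; r₂ = 2.50 × 1.496×10^8 = 3.740×10^8 km.
The Hohmann ellipse has a_t = (r₁ + r₂)/2 = 2.354704×10^8 km.
The half-period of the transfer ellipse is t = π√(a_t³/μ) = 3.1160×10^7 s.
The target's mean motion on its circular orbit is ω₂ = √(μ/r₂³) = 5.0367×10^-8 rad/s.
Angle swept by the target during transfer: ω₂·t = 1.5694 rad = 89.92°.
Arrival is 180° from departure on the ellipse, so φ = 180° − 89.92° = 90.08°.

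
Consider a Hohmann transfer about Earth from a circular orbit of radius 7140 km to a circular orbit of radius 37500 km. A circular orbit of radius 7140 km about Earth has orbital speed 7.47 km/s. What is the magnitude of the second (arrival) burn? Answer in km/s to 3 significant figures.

Δv₂ = 1.42 km/s

From the circular-orbit relation v² = μ/r at r = 7140 km: μ = v²r = (7.47)² × 7140 = 3.98418×10^5 km³/s².
Semi-major axis of the transfer orbit: a_t = (7140 + 37500)/2 = 22320 km.
On the circular orbit at r = 37500 km, v_c = √(μ/r) = 3.260 km/s.
Transfer-orbit speed at the same r (vis-viva, a = a_t): v_t = √[μ(2/r − 1/a_t)] = 1.844 km/s.
Δv₂ = |v_t − v_c| = |1.844 − 3.260| = 1.416 km/s.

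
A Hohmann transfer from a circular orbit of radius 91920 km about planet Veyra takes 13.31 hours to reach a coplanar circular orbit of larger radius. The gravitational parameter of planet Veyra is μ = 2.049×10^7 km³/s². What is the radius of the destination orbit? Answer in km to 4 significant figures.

r₂ = 2.447×10^5 km

Transfer time t = 13.31 hours = 47916 s, and t = π√(a_t³/μ).
So a_t = (μ t²/π²)^(1/3) = (2.049×10^7 × (47916)² / π²)^(1/3) = 1.6829×10^5 km.
Since a_t = (r₁ + r₂)/2, r₂ = 2a_t − r₁ = 2×1.6829×10^5 − 91920 = 2.4466×10^5 km.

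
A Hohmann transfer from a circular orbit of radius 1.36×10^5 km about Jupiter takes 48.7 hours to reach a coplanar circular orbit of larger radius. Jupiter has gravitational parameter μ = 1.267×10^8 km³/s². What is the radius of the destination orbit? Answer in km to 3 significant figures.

Transfer time t = 48.7 hours = 1.7532×10^5 s, and t = π√(a_t³/μ).
So a_t = (μ t²/π²)^(1/3) = (1.267×10^8 × (1.7532×10^5)² / π²)^(1/3) = 7.3347×10^5 km.
Since a_t = (r₁ + r₂)/2, r₂ = 2a_t − r₁ = 2×7.3347×10^5 − 1.360×10^5 = 1.33094×10^6 km.

r₂ = 1.33×10^6 km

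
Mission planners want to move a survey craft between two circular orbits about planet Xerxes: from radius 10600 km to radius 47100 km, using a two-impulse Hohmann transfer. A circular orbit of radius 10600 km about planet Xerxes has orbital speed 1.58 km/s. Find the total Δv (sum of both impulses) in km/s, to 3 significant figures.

Δv = 0.734 km/s

From the circular-orbit relation v² = μ/r at r = 10600 km: μ = v²r = (1.58)² × 10600 = 26461.8 km³/s².
The Hohmann ellipse has a_t = (r₁ + r₂)/2 = 28850 km.
Circular speed at r₁: v₁ = √(μ/r₁) = √(26461.8/10600) = 1.5800 km/s.
Transfer-orbit speed at r₁ (vis-viva): v_p = √[μ(2/r₁ − 1/a_t)] = 2.0188 km/s.
First burn Δv₁ = |v_p − v₁| = 0.4388 km/s.
At r₂, v₂ = √(μ/r₂) = 0.7495 km/s.
Transfer-orbit speed at r₂: v_a = √[μ(2/r₂ − 1/a_t)] = 0.4543 km/s.
Second burn Δv₂ = |v₂ − v_a| = 0.2952 km/s.
Total Δv = Δv₁ + Δv₂ = 0.7340 km/s.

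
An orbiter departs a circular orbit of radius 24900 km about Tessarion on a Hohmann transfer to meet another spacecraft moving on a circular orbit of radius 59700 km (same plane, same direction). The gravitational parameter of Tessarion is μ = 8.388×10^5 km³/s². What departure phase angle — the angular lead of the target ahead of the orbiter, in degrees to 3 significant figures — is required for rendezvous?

φ = 72.6°

The Hohmann ellipse has a_t = (r₁ + r₂)/2 = 42300 km.
Transfer time t = π√(a_t³/μ) = 29840 s.
Target angular speed ω₂ = √(μ/r₂³) = 6.279×10^-5 rad/s.
Angle swept by the target during transfer: ω₂·t = 1.874 rad = 107.4°.
The orbiter traverses 180° on the transfer ellipse, so the target must lead by 180° − 107.4° = 72.6°.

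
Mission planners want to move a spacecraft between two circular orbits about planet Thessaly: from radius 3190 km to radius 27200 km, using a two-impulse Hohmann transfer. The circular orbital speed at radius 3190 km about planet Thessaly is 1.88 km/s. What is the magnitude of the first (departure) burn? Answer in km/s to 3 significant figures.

From the circular-orbit relation v² = μ/r at r = 3190 km: μ = v²r = (1.88)² × 3190 = 11274.7 km³/s².
Semi-major axis of the transfer orbit: a_t = (3190 + 27200)/2 = 15195 km.
On the circular orbit at r = 3190 km, v_c = √(μ/r) = 1.8800 km/s.
Transfer-orbit speed at the same r (vis-viva, a = a_t): v_t = √[μ(2/r − 1/a_t)] = 2.5153 km/s.
Δv₁ = |v_t − v_c| = |2.5153 − 1.8800| = 0.6353 km/s.

Δv₁ = 0.635 km/s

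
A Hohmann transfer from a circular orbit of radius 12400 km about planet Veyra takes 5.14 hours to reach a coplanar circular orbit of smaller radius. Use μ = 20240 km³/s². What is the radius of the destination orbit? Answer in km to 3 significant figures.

r₂ = 5380 km

Transfer time t = 5.14 hours = 18504 s, and t = π√(a_t³/μ).
So a_t = (μ t²/π²)^(1/3) = (20240 × (18504)² / π²)^(1/3) = 8888.2 km.
Since a_t = (r₁ + r₂)/2, r₂ = 2a_t − r₁ = 2×8888.2 − 12400 = 5376.4 km.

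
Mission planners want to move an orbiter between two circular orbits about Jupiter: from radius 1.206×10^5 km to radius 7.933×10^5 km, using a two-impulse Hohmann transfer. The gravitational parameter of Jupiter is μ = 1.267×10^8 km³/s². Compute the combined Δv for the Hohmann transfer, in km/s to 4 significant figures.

Transfer-ellipse semi-major axis a_t = (r₁ + r₂)/2 = (1.206×10^5 + 7.933×10^5)/2 = 4.5695×10^5 km.
Circular speed at r₁: v₁ = √(μ/r₁) = √(1.267×10^8/1.206×10^5) = 32.413 km/s.
On the transfer ellipse at r₁, vis-viva gives v_p = √[μ(2/r₁ − 1/a_t)] = 42.707 km/s.
First burn Δv₁ = |v_p − v₁| = 10.294 km/s.
Circular speed at r₂: v₂ = √(μ/r₂) = 12.63774 km/s.
Transfer-orbit speed at r₂: v_a = √[μ(2/r₂ − 1/a_t)] = 6.492454 km/s.
Second burn Δv₂ = |v₂ − v_a| = 6.1453 km/s.
Total Δv = Δv₁ + Δv₂ = 16.44 km/s.

Δv = 16.44 km/s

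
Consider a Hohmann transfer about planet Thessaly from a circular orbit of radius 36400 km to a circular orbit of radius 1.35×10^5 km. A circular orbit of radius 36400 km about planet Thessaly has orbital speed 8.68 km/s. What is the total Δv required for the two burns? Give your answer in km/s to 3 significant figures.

Δv = 3.78 km/s

From the circular-orbit relation v² = μ/r at r = 36400 km: μ = v²r = (8.68)² × 36400 = 2.74246×10^6 km³/s².
The Hohmann ellipse has a_t = (r₁ + r₂)/2 = 85700 km.
At r₁ the circular-orbit speed is v₁ = √(μ/r₁) = 8.6800 km/s.
On the transfer ellipse at r₁, v² = μ(2/r − 1/a) gives v_p = √[μ(2/r₁ − 1/a_t)] = 10.894 km/s.
First burn Δv₁ = |v_p − v₁| = 2.214 km/s.
At r₂, v₂ = √(μ/r₂) = 4.507 km/s.
Transfer-orbit speed at r₂: v_a = √[μ(2/r₂ − 1/a_t)] = 2.937 km/s.
Second burn Δv₂ = |v₂ − v_a| = 1.570 km/s.
Δv = Δv₁ + Δv₂ = 2.214 + 1.570 = 3.784 km/s.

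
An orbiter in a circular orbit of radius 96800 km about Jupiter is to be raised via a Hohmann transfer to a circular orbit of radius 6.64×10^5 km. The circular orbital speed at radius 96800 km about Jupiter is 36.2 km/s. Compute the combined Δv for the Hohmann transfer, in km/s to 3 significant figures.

From the circular-orbit relation v² = μ/r at r = 96800 km: μ = v²r = (36.2)² × 96800 = 1.26851×10^8 km³/s².
Semi-major axis of the transfer orbit: a_t = (96800 + 6.640×10^5)/2 = 3.804×10^5 km.
At r₁ the circular-orbit speed is v₁ = √(μ/r₁) = 36.20 km/s.
Transfer-orbit speed at r₁ (vis-viva): v_p = √[μ(2/r₁ − 1/a_t)] = 47.83 km/s.
First burn Δv₁ = |v_p − v₁| = 11.63 km/s.
Circular speed at r₂: v₂ = √(μ/r₂) = 13.8217 km/s.
Transfer-orbit speed at r₂: v_a = √[μ(2/r₂ − 1/a_t)] = 6.97236 km/s.
Second burn Δv₂ = |v₂ − v_a| = 6.849 km/s.
Δv = Δv₁ + Δv₂ = 11.63 + 6.849 = 18.48 km/s.

Δv = 18.5 km/s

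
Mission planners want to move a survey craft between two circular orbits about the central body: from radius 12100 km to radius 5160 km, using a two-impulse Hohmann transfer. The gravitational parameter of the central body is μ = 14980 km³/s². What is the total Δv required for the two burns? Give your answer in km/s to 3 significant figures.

Semi-major axis of the transfer orbit: a_t = (12100 + 5160)/2 = 8630 km.
At r₁ the circular-orbit speed is v₁ = √(μ/r₁) = 1.1127 km/s.
On the transfer ellipse at r₁, vis-viva equation gives v_a = √[μ(2/r₁ − 1/a_t)] = 0.86036 km/s.
First burn Δv₁ = |v_a − v₁| = 0.2523 km/s.
At r₂, v₂ = √(μ/r₂) = 1.7038 km/s.
Transfer-orbit speed at r₂: v_p = √[μ(2/r₂ − 1/a_t)] = 2.0175 km/s.
Second burn Δv₂ = |v₂ − v_p| = 0.3137 km/s.
Δv = Δv₁ + Δv₂ = 0.2523 + 0.3137 = 0.5660 km/s.

Δv = 0.566 km/s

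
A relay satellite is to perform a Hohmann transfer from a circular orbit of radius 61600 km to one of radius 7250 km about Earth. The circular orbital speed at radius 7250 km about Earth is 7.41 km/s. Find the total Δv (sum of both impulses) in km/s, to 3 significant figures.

From the circular-orbit relation v² = μ/r at r = 7250 km: μ = v²r = (7.41)² × 7250 = 3.98084×10^5 km³/s².
Transfer-ellipse semi-major axis a_t = (r₁ + r₂)/2 = (61600 + 7250)/2 = 34425 km.
At r₁ the circular-orbit speed is v₁ = √(μ/r₁) = 2.542125 km/s.
Transfer-orbit speed at r₁ (vis-viva): v_a = √[μ(2/r₁ − 1/a_t)] = 1.166619 km/s.
First burn Δv₁ = |v_a − v₁| = 1.376 km/s.
Circular speed at r₂: v₂ = √(μ/r₂) = 7.410 km/s.
Transfer-orbit speed at r₂: v_p = √[μ(2/r₂ − 1/a_t)] = 9.912 km/s.
Second burn Δv₂ = |v₂ − v_p| = 2.502 km/s.
Total Δv = Δv₁ + Δv₂ = 3.878 km/s.

Δv = 3.88 km/s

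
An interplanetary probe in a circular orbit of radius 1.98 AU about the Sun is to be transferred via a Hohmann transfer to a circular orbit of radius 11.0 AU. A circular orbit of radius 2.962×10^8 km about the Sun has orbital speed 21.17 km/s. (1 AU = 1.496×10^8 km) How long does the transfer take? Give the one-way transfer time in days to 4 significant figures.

From the circular-orbit relation v² = μ/r at r = 2.962×10^8 km: μ = v²r = (21.17)² × 2.962×10^8 = 1.32748×10^11 km³/s².
In km: r₁ = 1.98 × 1.496×10^8 = 2.96208×10^8 km; r₂ = 11.0 × 1.496×10^8 = 1.6456×10^9 km.
Transfer-ellipse semi-major axis a_t = (r₁ + r₂)/2 = (2.96208×10^8 + 1.6456×10^9)/2 = 9.70904×10^8 km.
Half the transfer-orbit period gives t = π√(a_t³/μ) = 2.6086×10^8 s.
Converting: 2.6086×10^8 s ÷ 86400 s/day = 3019 days.

t = 3019 days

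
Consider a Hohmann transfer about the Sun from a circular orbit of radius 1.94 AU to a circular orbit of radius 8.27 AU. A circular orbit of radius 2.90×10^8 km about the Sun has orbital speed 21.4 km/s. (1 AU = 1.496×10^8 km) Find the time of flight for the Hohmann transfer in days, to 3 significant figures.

From the circular-orbit relation v² = μ/r at r = 2.90×10^8 km: μ = v²r = (21.4)² × 2.90×10^8 = 1.32808×10^11 km³/s².
In km: r₁ = 1.94 × 1.496×10^8 = 2.90224×10^8 km; r₂ = 8.27 × 1.496×10^8 = 1.237192×10^9 km.
Semi-major axis of the transfer orbit: a_t = (2.90224×10^8 + 1.237192×10^9)/2 = 7.63708×10^8 km.
Transfer time t = π√(a_t³/μ) = π√((7.63708×10^8)³ / 1.32808×10^11) = 1.819×10^8 s.
Converting: 1.819×10^8 s ÷ 86400 s/day = 2110 days.

t = 2110 days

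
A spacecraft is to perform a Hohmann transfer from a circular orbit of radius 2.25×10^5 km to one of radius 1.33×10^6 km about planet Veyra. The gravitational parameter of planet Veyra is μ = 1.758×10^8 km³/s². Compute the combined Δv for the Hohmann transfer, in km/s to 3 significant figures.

Δv = 13.9 km/s

The Hohmann ellipse has a_t = (r₁ + r₂)/2 = 7.775×10^5 km.
Circular speed at r₁: v₁ = √(μ/r₁) = √(1.758×10^8/2.250×10^5) = 27.952 km/s.
Transfer-orbit speed at r₁ (v² = μ(2/r − 1/a)): v_p = √[μ(2/r₁ − 1/a_t)] = 36.559 km/s.
First burn Δv₁ = |v_p − v₁| = 8.607 km/s.
Circular speed at r₂: v₂ = √(μ/r₂) = 11.497 km/s.
Transfer-orbit speed at r₂: v_a = √[μ(2/r₂ − 1/a_t)] = 6.1848 km/s.
Second burn Δv₂ = |v₂ − v_a| = 5.312 km/s.
Δv = Δv₁ + Δv₂ = 8.607 + 5.312 = 13.92 km/s.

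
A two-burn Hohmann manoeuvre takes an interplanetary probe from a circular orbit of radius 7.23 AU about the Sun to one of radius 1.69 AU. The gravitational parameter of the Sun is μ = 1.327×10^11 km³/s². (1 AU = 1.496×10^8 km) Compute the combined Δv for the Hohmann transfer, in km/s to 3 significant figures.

In km: r₁ = 7.23 × 1.496×10^8 = 1.081608×10^9 km; r₂ = 1.69 × 1.496×10^8 = 2.52824×10^8 km.
Semi-major axis of the transfer orbit: a_t = (1.081608×10^9 + 2.52824×10^8)/2 = 6.67216×10^8 km.
Circular speed at r₁: v₁ = √(μ/r₁) = √(1.327×10^11/1.081608×10^9) = 11.076 km/s.
Transfer-orbit speed at r₁ (vis-viva): v_a = √[μ(2/r₁ − 1/a_t)] = 6.8183 km/s.
First burn Δv₁ = |v_a − v₁| = 4.258 km/s.
At r₂, v₂ = √(μ/r₂) = 22.910 km/s.
Transfer-orbit speed at r₂: v_p = √[μ(2/r₂ − 1/a_t)] = 29.169 km/s.
Second burn Δv₂ = |v₂ − v_p| = 6.259 km/s.
Total Δv = Δv₁ + Δv₂ = 10.52 km/s.

Δv = 10.5 km/s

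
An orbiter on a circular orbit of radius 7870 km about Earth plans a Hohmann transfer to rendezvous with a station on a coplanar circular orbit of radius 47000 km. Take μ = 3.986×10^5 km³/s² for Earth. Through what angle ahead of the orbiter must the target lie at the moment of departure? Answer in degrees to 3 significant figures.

The Hohmann ellipse has a_t = (r₁ + r₂)/2 = 27435 km.
Transfer time t = π√(a_t³/μ) = 22612 s.
The target's mean motion on its circular orbit is ω₂ = √(μ/r₂³) = 6.1961×10^-5 rad/s.
Angle swept by the target during transfer: ω₂·t = 1.4011 rad = 80.28°.
Arrival is 180° from departure on the ellipse, so φ = 180° − 80.28° = 99.7°.

φ = 99.7°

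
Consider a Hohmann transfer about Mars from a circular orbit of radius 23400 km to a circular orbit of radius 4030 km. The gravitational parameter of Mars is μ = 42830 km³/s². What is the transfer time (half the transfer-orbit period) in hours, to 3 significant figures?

Transfer-ellipse semi-major axis a_t = (r₁ + r₂)/2 = (23400 + 4030)/2 = 13715 km.
Transfer time t = π√(a_t³/μ) = π√((13715)³ / 42830) = 24380 s.
Converting: 24380 s ÷ 3600 s/hour = 6.77 hours.

t = 6.77 hours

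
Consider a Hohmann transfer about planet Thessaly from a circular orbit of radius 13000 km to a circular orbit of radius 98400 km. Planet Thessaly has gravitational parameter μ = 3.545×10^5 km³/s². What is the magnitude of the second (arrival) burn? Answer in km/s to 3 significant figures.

Δv₂ = 0.981 km/s

The Hohmann ellipse has a_t = (r₁ + r₂)/2 = 55700 km.
Circular speed at r = 98400 km: v_c = √(μ/r) = 1.8981 km/s.
Vis-viva on the transfer ellipse at r = 98400 km gives v_t = √[μ(2/r − 1/a_t)] = 0.91697 km/s.
Δv₂ = |v_t − v_c| = |0.91697 − 1.8981| = 0.9811 km/s.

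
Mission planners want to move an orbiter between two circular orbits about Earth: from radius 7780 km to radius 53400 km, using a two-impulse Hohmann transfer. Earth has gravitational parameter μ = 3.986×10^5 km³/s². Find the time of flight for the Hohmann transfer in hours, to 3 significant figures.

t = 7.40 hours

Transfer-ellipse semi-major axis a_t = (r₁ + r₂)/2 = (7780 + 53400)/2 = 30590 km.
Transfer time t = π√(a_t³/μ) = π√((30590)³ / 3.986×10^5) = 26623 s.
Converting: 26623 s ÷ 3600 s/hour = 7.40 hours.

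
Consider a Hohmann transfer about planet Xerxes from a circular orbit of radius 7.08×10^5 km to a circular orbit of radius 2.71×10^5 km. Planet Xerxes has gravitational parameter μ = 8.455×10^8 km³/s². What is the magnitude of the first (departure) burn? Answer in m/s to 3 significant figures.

Δv₁ = 8840 m/s

The Hohmann ellipse has a_t = (r₁ + r₂)/2 = 4.895×10^5 km.
On the circular orbit at r = 7.080×10^5 km, v_c = √(μ/r) = 34.5573 km/s.
Vis-viva on the transfer ellipse at r = 7.080×10^5 km gives v_t = √[μ(2/r − 1/a_t)] = 25.7127 km/s.
Δv₁ = |v_t − v_c| = |25.7127 − 34.5573| = 8.845 km/s.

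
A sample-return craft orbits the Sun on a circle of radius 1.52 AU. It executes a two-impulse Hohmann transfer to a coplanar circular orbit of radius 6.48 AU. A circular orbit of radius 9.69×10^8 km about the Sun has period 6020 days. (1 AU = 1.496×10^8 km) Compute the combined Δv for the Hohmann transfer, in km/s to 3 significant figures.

Δv = 11.1 km/s

From Kepler's third law T² = 4π²r³/μ at r = 9.69×10^8 km, T = 6020 days = 6020 × 86400 s = 5.20128×10^8 s: μ = 4π²r³/T² = 1.32773×10^11 km³/s².
In km: r₁ = 1.52 × 1.496×10^8 = 2.27392×10^8 km; r₂ = 6.48 × 1.496×10^8 = 9.69408×10^8 km.
Transfer-ellipse semi-major axis a_t = (r₁ + r₂)/2 = (2.27392×10^8 + 9.69408×10^8)/2 = 5.984×10^8 km.
Circular speed at r₁: v₁ = √(μ/r₁) = √(1.32773×10^11/2.27392×10^8) = 24.164 km/s.
Transfer-orbit speed at r₁ (vis-viva equation): v_p = √[μ(2/r₁ − 1/a_t)] = 30.756 km/s.
First burn Δv₁ = |v_p − v₁| = 6.592 km/s.
At r₂, v₂ = √(μ/r₂) = 11.703 km/s.
Transfer-orbit speed at r₂: v_a = √[μ(2/r₂ − 1/a_t)] = 7.2143 km/s.
Second burn Δv₂ = |v₂ − v_a| = 4.489 km/s.
Δv = Δv₁ + Δv₂ = 6.592 + 4.489 = 11.08 km/s.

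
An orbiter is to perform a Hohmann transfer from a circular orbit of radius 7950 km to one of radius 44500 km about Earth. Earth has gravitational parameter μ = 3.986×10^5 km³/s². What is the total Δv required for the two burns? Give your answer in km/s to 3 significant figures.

Semi-major axis of the transfer orbit: a_t = (7950 + 44500)/2 = 26225 km.
Circular speed at r₁: v₁ = √(μ/r₁) = √(3.986×10^5/7950) = 7.081 km/s.
Transfer-orbit speed at r₁ (vis-viva equation): v_p = √[μ(2/r₁ − 1/a_t)] = 9.224 km/s.
First burn Δv₁ = |v_p − v₁| = 2.143 km/s.
At r₂, v₂ = √(μ/r₂) = 2.993 km/s.
Transfer-orbit speed at r₂: v_a = √[μ(2/r₂ − 1/a_t)] = 1.648 km/s.
Second burn Δv₂ = |v₂ − v_a| = 1.345 km/s.
Δv = Δv₁ + Δv₂ = 2.143 + 1.345 = 3.488 km/s.

Δv = 3.49 km/s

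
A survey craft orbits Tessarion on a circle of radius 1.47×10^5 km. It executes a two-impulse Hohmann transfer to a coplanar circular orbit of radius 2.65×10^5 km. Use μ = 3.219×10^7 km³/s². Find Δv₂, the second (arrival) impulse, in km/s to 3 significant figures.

Transfer-ellipse semi-major axis a_t = (r₁ + r₂)/2 = (1.470×10^5 + 2.650×10^5)/2 = 2.060×10^5 km.
Circular speed at r = 2.650×10^5 km: v_c = √(μ/r) = 11.021 km/s.
Vis-viva on the transfer ellipse at r = 2.650×10^5 km gives v_t = √[μ(2/r − 1/a_t)] = 9.3103 km/s.
Δv₂ = |v_t − v_c| = |9.3103 − 11.021| = 1.711 km/s.

Δv₂ = 1.71 km/s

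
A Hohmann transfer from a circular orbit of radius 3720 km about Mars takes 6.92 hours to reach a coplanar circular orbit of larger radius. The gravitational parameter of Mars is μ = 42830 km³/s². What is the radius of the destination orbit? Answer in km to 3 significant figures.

Transfer time t = 6.92 hours = 24912 s, and t = π√(a_t³/μ).
So a_t = (μ t²/π²)^(1/3) = (42830 × (24912)² / π²)^(1/3) = 13913 km.
Since a_t = (r₁ + r₂)/2, r₂ = 2a_t − r₁ = 2×13913 − 3720 = 24106 km.

r₂ = 24100 km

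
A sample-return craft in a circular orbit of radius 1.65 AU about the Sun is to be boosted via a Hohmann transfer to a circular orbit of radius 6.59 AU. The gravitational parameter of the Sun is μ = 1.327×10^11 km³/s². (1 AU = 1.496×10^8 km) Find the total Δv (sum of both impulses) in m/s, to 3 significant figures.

Δv = 10400 m/s

In km: r₁ = 1.65 × 1.496×10^8 = 2.4684×10^8 km; r₂ = 6.59 × 1.496×10^8 = 9.85864×10^8 km.
Transfer-ellipse semi-major axis a_t = (r₁ + r₂)/2 = (2.4684×10^8 + 9.85864×10^8)/2 = 6.16352×10^8 km.
At r₁ the circular-orbit speed is v₁ = √(μ/r₁) = 23.186 km/s.
On the transfer ellipse at r₁, vis-viva gives v_p = √[μ(2/r₁ − 1/a_t)] = 29.324 km/s.
First burn Δv₁ = |v_p − v₁| = 6.138 km/s.
At r₂, v₂ = √(μ/r₂) = 11.602 km/s.
Transfer-orbit speed at r₂: v_a = √[μ(2/r₂ − 1/a_t)] = 7.3421 km/s.
Second burn Δv₂ = |v₂ − v_a| = 4.260 km/s.
Δv = Δv₁ + Δv₂ = 6.138 + 4.260 = 10.40 km/s.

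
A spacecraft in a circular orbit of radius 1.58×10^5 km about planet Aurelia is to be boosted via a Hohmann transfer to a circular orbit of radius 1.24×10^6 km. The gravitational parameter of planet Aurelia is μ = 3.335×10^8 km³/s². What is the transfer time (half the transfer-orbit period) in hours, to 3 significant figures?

t = 27.9 hours

Semi-major axis of the transfer orbit: a_t = (1.580×10^5 + 1.240×10^6)/2 = 6.990×10^5 km.
Transfer time t = π√(a_t³/μ) = π√((6.990×10^5)³ / 3.335×10^8) = 1.005×10^5 s.
Converting: 1.005×10^5 s ÷ 3600 s/hour = 27.9 hours.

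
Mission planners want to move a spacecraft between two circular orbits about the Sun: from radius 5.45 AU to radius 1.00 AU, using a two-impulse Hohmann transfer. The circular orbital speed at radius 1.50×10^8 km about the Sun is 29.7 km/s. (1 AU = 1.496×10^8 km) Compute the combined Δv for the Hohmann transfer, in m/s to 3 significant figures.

From the circular-orbit relation v² = μ/r at r = 1.50×10^8 km: μ = v²r = (29.7)² × 1.50×10^8 = 1.32313×10^11 km³/s².
In km: r₁ = 5.45 × 1.496×10^8 = 8.1532×10^8 km; r₂ = 1.00 × 1.496×10^8 = 1.496×10^8 km.
Transfer-ellipse semi-major axis a_t = (r₁ + r₂)/2 = (8.1532×10^8 + 1.496×10^8)/2 = 4.8246×10^8 km.
At r₁ the circular-orbit speed is v₁ = √(μ/r₁) = 12.739 km/s.
On the transfer ellipse at r₁, v² = μ(2/r − 1/a) gives v_a = √[μ(2/r₁ − 1/a_t)] = 7.0937 km/s.
First burn Δv₁ = |v_a − v₁| = 5.645 km/s.
Circular speed at r₂: v₂ = √(μ/r₂) = 29.740 km/s.
Transfer-orbit speed at r₂: v_p = √[μ(2/r₂ − 1/a_t)] = 38.661 km/s.
Second burn Δv₂ = |v₂ − v_p| = 8.921 km/s.
Δv = Δv₁ + Δv₂ = 5.645 + 8.921 = 14.57 km/s.

Δv = 14600 m/s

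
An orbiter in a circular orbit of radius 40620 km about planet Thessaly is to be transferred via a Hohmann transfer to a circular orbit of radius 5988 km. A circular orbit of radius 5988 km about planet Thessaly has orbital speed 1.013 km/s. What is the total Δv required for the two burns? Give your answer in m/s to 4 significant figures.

Δv = 516.2 m/s

From the circular-orbit relation v² = μ/r at r = 5988 km: μ = v²r = (1.013)² × 5988 = 6144.70 km³/s².
Semi-major axis of the transfer orbit: a_t = (40620 + 5988)/2 = 23304 km.
At r₁ the circular-orbit speed is v₁ = √(μ/r₁) = 0.38894 km/s.
Transfer-orbit speed at r₁ (vis-viva): v_a = √[μ(2/r₁ − 1/a_t)] = 0.19715 km/s.
First burn Δv₁ = |v_a − v₁| = 0.1918 km/s.
Circular speed at r₂: v₂ = √(μ/r₂) = 1.0130 km/s.
Transfer-orbit speed at r₂: v_p = √[μ(2/r₂ − 1/a_t)] = 1.3374 km/s.
Second burn Δv₂ = |v₂ − v_p| = 0.3244 km/s.
Total Δv = Δv₁ + Δv₂ = 0.5162 km/s.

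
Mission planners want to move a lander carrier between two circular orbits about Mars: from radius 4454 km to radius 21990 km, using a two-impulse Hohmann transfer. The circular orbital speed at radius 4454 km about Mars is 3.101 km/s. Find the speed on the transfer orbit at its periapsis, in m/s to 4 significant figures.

v = 3999 m/s

From the circular-orbit relation v² = μ/r at r = 4454 km: μ = v²r = (3.101)² × 4454 = 42830.6 km³/s².
Semi-major axis of the transfer orbit: a_t = (4454 + 21990)/2 = 13222 km.
The periapsis of the transfer ellipse is at r = 4454 km.
Applying v² = μ(2/r − 1/a_t): v = 3.999 km/s.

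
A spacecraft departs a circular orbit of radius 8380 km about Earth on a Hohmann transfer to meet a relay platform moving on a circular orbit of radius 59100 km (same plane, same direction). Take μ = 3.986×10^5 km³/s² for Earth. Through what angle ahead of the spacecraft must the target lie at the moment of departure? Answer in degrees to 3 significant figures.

φ = 102°

Transfer-ellipse semi-major axis a_t = (r₁ + r₂)/2 = (8380 + 59100)/2 = 33740 km.
Transfer time t = π√(a_t³/μ) = 30840 s.
The target's mean motion on its circular orbit is ω₂ = √(μ/r₂³) = 4.394×10^-5 rad/s.
Angle swept by the target during transfer: ω₂·t = 1.355 rad = 77.64°.
The spacecraft traverses 180° on the transfer ellipse, so the target must lead by 180° − 77.64° = 102°.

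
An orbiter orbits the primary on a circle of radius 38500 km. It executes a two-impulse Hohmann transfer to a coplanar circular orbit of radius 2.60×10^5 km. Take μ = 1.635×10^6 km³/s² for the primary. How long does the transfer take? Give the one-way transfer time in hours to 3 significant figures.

The Hohmann ellipse has a_t = (r₁ + r₂)/2 = 1.4925×10^5 km.
Transfer time t = π√(a_t³/μ) = π√((1.4925×10^5)³ / 1.635×10^6) = 1.417×10^5 s.
Converting: 1.417×10^5 s ÷ 3600 s/hour = 39.4 hours.

t = 39.4 hours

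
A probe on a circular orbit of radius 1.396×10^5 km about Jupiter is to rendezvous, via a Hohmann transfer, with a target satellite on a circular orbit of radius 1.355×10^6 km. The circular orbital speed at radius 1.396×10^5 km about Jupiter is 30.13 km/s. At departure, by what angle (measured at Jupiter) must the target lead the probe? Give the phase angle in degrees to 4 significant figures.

From the circular-orbit relation v² = μ/r at r = 1.396×10^5 km: μ = v²r = (30.13)² × 1.396×10^5 = 1.26731×10^8 km³/s².
Transfer-ellipse semi-major axis a_t = (r₁ + r₂)/2 = (1.396×10^5 + 1.355×10^6)/2 = 7.473×10^5 km.
Transfer time t = π√(a_t³/μ) = 1.8028×10^5 s.
Target angular speed ω₂ = √(μ/r₂³) = 7.1373×10^-6 rad/s.
Angle swept by the target during transfer: ω₂·t = 1.2867 rad = 73.72°.
The probe traverses 180° on the transfer ellipse, so the target must lead by 180° − 73.72° = 106.3°.

φ = 106.3°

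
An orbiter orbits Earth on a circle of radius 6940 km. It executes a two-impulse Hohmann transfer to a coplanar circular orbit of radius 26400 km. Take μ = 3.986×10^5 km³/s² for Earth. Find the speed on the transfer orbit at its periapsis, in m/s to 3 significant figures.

v = 9540 m/s

Semi-major axis of the transfer orbit: a_t = (6940 + 26400)/2 = 16670 km.
At periapsis, r = 6940 km.
From the vis-viva equation, v = √[μ(2/r − 1/a_t)] = 9.537 km/s.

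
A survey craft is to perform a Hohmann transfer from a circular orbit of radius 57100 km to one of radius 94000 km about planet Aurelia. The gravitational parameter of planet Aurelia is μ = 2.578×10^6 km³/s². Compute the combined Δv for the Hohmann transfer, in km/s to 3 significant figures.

Δv = 1.46 km/s

Semi-major axis of the transfer orbit: a_t = (57100 + 94000)/2 = 75550 km.
Circular speed at r₁: v₁ = √(μ/r₁) = √(2.578×10^6/57100) = 6.7193 km/s.
On the transfer ellipse at r₁, vis-viva gives v_p = √[μ(2/r₁ − 1/a_t)] = 7.4950 km/s.
First burn Δv₁ = |v_p − v₁| = 0.7757 km/s.
Circular speed at r₂: v₂ = √(μ/r₂) = 5.2369 km/s.
Transfer-orbit speed at r₂: v_a = √[μ(2/r₂ − 1/a_t)] = 4.5528 km/s.
Second burn Δv₂ = |v₂ − v_a| = 0.6841 km/s.
Total Δv = Δv₁ + Δv₂ = 1.460 km/s.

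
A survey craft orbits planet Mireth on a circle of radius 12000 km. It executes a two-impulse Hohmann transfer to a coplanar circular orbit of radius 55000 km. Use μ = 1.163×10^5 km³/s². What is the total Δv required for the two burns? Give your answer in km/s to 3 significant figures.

Semi-major axis of the transfer orbit: a_t = (12000 + 55000)/2 = 33500 km.
At r₁ the circular-orbit speed is v₁ = √(μ/r₁) = 3.1131 km/s.
Transfer-orbit speed at r₁ (v² = μ(2/r − 1/a)): v_p = √[μ(2/r₁ − 1/a_t)] = 3.9889 km/s.
First burn Δv₁ = |v_p − v₁| = 0.8758 km/s.
At r₂, v₂ = √(μ/r₂) = 1.4541 km/s.
Transfer-orbit speed at r₂: v_a = √[μ(2/r₂ − 1/a_t)] = 0.87032 km/s.
Second burn Δv₂ = |v₂ − v_a| = 0.5838 km/s.
Δv = Δv₁ + Δv₂ = 0.8758 + 0.5838 = 1.460 km/s.

Δv = 1.46 km/s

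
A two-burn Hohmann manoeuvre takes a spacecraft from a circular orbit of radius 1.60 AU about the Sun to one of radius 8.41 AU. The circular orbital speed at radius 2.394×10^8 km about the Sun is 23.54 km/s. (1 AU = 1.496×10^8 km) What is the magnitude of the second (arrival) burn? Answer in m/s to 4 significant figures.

From the circular-orbit relation v² = μ/r at r = 2.394×10^8 km: μ = v²r = (23.54)² × 2.394×10^8 = 1.32659×10^11 km³/s².
In km: r₁ = 1.60 × 1.496×10^8 = 2.3936×10^8 km; r₂ = 8.41 × 1.496×10^8 = 1.258136×10^9 km.
Semi-major axis of the transfer orbit: a_t = (2.3936×10^8 + 1.258136×10^9)/2 = 7.48748×10^8 km.
On the circular orbit at r = 1.258136×10^9 km, v_c = √(μ/r) = 10.2684 km/s.
Vis-viva on the transfer ellipse at r = 1.258136×10^9 km gives v_t = √[μ(2/r − 1/a_t)] = 5.80581 km/s.
Δv₂ = |v_t − v_c| = |5.80581 − 10.2684| = 4.463 km/s.

Δv₂ = 4463 m/s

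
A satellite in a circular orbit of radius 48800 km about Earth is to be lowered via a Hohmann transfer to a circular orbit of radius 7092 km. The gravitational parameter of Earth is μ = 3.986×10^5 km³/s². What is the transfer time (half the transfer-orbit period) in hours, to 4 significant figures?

t = 6.457 hours

The Hohmann ellipse has a_t = (r₁ + r₂)/2 = 27946 km.
Transfer time t = π√(a_t³/μ) = π√((27946)³ / 3.986×10^5) = 23246.7 s.
Converting: 23246.7 s ÷ 3600 s/hour = 6.457 hours.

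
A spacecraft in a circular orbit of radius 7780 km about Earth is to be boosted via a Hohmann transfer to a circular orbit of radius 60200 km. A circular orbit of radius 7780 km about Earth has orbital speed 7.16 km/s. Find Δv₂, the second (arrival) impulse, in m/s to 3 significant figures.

From the circular-orbit relation v² = μ/r at r = 7780 km: μ = v²r = (7.16)² × 7780 = 3.98846×10^5 km³/s².
The Hohmann ellipse has a_t = (r₁ + r₂)/2 = 33990 km.
On the circular orbit at r = 60200 km, v_c = √(μ/r) = 2.574 km/s.
Vis-viva on the transfer ellipse at r = 60200 km gives v_t = √[μ(2/r − 1/a_t)] = 1.231 km/s.
Δv₂ = |v_t − v_c| = |1.231 − 2.574| = 1.343 km/s.

Δv₂ = 1340 m/s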